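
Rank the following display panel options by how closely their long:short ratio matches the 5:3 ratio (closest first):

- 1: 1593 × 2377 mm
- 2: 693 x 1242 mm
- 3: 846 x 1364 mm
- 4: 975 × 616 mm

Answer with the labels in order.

Ratios: 1 = 2377 / 1593 ≈ 1.492; 2 = 1242 / 693 ≈ 1.792; 3 = 1364 / 846 ≈ 1.612; 4 = 975 / 616 ≈ 1.583.
|Δ from 1.667|: 1 0.175; 2 0.125; 3 0.055; 4 0.084.

3, 4, 2, 1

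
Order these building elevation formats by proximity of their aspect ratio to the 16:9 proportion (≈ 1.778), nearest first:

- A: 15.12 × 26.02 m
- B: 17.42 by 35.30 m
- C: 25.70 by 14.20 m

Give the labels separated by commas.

C, A, B

Ratios: A = 26.02 / 15.12 ≈ 1.721; B = 35.30 / 17.42 ≈ 2.026; C = 25.70 / 14.20 ≈ 1.810.
|Δ from 1.778|: A 0.057; B 0.248; C 0.032.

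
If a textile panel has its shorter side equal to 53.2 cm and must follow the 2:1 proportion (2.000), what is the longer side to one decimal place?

106.4 cm

2:1 = 2.00000.
Longer side = 53.2 × 2.00000 ≈ 106.400 → 106.4 cm.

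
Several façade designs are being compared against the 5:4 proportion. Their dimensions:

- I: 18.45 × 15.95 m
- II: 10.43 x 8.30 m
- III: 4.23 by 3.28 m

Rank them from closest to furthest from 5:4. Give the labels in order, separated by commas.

I: 18.45/15.95 ≈ 1.157 → |1.157 − 1.250| = 0.093
II: 10.43/8.30 ≈ 1.257 → |1.257 − 1.250| = 0.007
III: 4.23/3.28 ≈ 1.290 → |1.290 − 1.250| = 0.040

II, III, I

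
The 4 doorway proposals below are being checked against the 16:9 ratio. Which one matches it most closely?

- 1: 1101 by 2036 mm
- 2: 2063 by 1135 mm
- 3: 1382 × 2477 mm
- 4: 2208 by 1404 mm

3

Ratios (long/short): 1 ≈ 1.849; 2 ≈ 1.818; 3 ≈ 1.792; 4 ≈ 1.573.
16:9 ≈ 1.778; option 3 is nearest (Δ 0.014).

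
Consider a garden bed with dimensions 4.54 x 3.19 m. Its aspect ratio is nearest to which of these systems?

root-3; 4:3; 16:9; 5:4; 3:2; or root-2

4.54/3.19 ≈ 1.423. Nearest candidates are root-2 (1.414, off by 0.009) and 3:2 (1.500, off by 0.077).

root-2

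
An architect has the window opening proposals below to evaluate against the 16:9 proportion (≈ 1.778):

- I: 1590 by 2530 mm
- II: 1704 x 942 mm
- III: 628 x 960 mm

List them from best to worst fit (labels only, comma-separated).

II, I, III

Ratios: I = 2530 / 1590 ≈ 1.591; II = 1704 / 942 ≈ 1.809; III = 960 / 628 ≈ 1.529.
|Δ from 1.778|: I 0.187; II 0.031; III 0.249.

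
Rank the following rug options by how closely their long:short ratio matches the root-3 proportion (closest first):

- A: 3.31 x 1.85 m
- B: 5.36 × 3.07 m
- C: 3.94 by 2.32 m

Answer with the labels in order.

B, C, A

Ratios: A = 3.31 / 1.85 ≈ 1.789; B = 5.36 / 3.07 ≈ 1.746; C = 3.94 / 2.32 ≈ 1.698.
|Δ from 1.732|: A 0.057; B 0.014; C 0.034.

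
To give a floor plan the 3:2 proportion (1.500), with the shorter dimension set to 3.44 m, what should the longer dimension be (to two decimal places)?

5.16 m

3:2 = 1.50000.
Longer side = 3.44 × 1.50000 ≈ 5.1600 → 5.16 m.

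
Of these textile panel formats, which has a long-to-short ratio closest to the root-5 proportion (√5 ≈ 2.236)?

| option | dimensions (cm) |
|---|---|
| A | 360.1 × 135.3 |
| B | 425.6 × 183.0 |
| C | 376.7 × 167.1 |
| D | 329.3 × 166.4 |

C

Ratios (long/short): A ≈ 2.661; B ≈ 2.326; C ≈ 2.254; D ≈ 1.979.
root-5 ≈ 2.236; option C is nearest (Δ 0.018).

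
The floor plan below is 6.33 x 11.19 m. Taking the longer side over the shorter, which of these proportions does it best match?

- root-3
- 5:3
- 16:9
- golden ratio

16:9

Ratio = 11.19 / 6.33 ≈ 1.768.
Distances: root-3 1.732 (Δ 0.036); 5:3 1.667 (Δ 0.101); 16:9 1.778 (Δ 0.010); golden ratio 1.618 (Δ 0.150).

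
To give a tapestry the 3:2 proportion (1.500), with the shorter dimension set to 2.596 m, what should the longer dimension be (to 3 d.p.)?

3.894 m

3:2 = 1.50000.
Longer side = 2.596 × 1.50000 ≈ 3.89400 → 3.894 m.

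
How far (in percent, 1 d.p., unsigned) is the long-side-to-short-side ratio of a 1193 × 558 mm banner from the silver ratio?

Ratio = 1193 / 558 ≈ 2.1380.
Ideal silver ratio ≈ 2.4142. |2.1380 − 2.4142| / 2.4142 ≈ 11.44% → 11.4%.

11.4%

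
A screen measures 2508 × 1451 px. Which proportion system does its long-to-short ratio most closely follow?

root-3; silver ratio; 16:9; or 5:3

Ratio = 2508 / 1451 ≈ 1.728.
Distances: root-3 1.732 (Δ 0.004); silver ratio 2.414 (Δ 0.686); 16:9 1.778 (Δ 0.050); 5:3 1.667 (Δ 0.061).

root-3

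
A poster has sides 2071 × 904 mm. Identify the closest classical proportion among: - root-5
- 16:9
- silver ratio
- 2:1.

root-5

2071/904 ≈ 2.291. Nearest candidates are root-5 (2.236, off by 0.055) and silver ratio (2.414, off by 0.123).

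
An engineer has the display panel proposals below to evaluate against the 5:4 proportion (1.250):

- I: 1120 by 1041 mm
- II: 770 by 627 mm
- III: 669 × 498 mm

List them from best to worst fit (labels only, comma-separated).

II, III, I

Ratios: I = 1120 / 1041 ≈ 1.076; II = 770 / 627 ≈ 1.228; III = 669 / 498 ≈ 1.343.
|Δ from 1.250|: I 0.174; II 0.022; III 0.093.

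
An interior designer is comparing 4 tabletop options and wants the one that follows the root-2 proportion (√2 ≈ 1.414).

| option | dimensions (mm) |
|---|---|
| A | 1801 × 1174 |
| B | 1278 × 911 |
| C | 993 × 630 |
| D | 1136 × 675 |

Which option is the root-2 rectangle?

B

Target root-2 ≈ 1.414.
A: 1.534 (Δ0.120)  B: 1.403 (Δ0.011)  C: 1.576 (Δ0.162)  D: 1.683 (Δ0.269)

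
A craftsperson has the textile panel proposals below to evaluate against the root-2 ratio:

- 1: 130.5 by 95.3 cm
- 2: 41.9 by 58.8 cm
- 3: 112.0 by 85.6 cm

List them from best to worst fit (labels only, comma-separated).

2, 1, 3

Ratios: 1 = 130.5 / 95.3 ≈ 1.369; 2 = 58.8 / 41.9 ≈ 1.403; 3 = 112.0 / 85.6 ≈ 1.308.
|Δ from 1.414|: 1 0.045; 2 0.011; 3 0.106.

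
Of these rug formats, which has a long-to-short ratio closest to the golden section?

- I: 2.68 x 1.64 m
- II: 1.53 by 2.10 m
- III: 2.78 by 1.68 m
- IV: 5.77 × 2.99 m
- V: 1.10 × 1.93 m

Target golden ratio ≈ 1.618.
I: 1.634 (Δ0.016)  II: 1.373 (Δ0.245)  III: 1.655 (Δ0.037)  IV: 1.930 (Δ0.312)  V: 1.755 (Δ0.137)

I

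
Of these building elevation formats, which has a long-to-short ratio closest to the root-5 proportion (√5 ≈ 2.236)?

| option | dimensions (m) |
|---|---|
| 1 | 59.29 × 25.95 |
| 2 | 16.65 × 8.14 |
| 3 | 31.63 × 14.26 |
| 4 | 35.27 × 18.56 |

Ratios (long/short): 1 ≈ 2.285; 2 ≈ 2.045; 3 ≈ 2.218; 4 ≈ 1.900.
root-5 ≈ 2.236; option 3 is nearest (Δ 0.018).

3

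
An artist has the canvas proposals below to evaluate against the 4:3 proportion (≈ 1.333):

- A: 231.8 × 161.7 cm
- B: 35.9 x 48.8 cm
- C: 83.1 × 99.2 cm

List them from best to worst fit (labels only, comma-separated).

B, A, C

A: 231.8/161.7 ≈ 1.434 → |1.434 − 1.333| = 0.101
B: 48.8/35.9 ≈ 1.359 → |1.359 − 1.333| = 0.026
C: 99.2/83.1 ≈ 1.194 → |1.194 − 1.333| = 0.139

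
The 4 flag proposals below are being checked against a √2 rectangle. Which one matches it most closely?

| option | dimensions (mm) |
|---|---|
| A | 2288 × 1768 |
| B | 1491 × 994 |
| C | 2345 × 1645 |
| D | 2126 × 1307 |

C

Target root-2 ≈ 1.414.
A: 1.294 (Δ0.120)  B: 1.500 (Δ0.086)  C: 1.426 (Δ0.012)  D: 1.627 (Δ0.213)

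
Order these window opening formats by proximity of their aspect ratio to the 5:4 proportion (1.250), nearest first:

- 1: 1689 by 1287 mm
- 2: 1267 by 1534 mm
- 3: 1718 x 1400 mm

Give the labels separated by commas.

3, 2, 1

Ratios: 1 = 1689 / 1287 ≈ 1.312; 2 = 1534 / 1267 ≈ 1.211; 3 = 1718 / 1400 ≈ 1.227.
|Δ from 1.250|: 1 0.062; 2 0.039; 3 0.023.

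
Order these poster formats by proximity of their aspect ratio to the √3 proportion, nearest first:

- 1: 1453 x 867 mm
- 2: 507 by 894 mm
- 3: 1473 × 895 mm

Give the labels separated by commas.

2, 1, 3

1: 1453/867 ≈ 1.676 → |1.676 − 1.732| = 0.056
2: 894/507 ≈ 1.763 → |1.763 − 1.732| = 0.031
3: 1473/895 ≈ 1.646 → |1.646 − 1.732| = 0.086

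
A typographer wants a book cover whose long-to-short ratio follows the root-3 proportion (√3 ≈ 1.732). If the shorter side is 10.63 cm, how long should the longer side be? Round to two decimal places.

root-3 ≈ 1.73205.
Longer side = 10.63 × 1.73205 ≈ 18.4117 → 18.41 cm.

18.41 cm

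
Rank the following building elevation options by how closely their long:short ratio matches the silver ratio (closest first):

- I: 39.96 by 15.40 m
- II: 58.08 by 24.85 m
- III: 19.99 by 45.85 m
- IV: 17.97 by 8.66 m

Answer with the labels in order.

I: 39.96/15.40 ≈ 2.595 → |2.595 − 2.414| = 0.181
II: 58.08/24.85 ≈ 2.337 → |2.337 − 2.414| = 0.077
III: 45.85/19.99 ≈ 2.294 → |2.294 − 2.414| = 0.120
IV: 17.97/8.66 ≈ 2.075 → |2.075 − 2.414| = 0.339

II, III, I, IV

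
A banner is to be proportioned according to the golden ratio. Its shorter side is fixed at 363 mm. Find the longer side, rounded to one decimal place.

golden ratio ≈ 1.61803.
Longer side = 363 × 1.61803 ≈ 587.345 → 587.3 mm.

587.3 mm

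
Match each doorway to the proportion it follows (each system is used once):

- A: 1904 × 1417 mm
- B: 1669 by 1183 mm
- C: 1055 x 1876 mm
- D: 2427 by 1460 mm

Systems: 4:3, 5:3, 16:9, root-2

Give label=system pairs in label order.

A = 1904/1417 ≈ 1.344 → 4:3 (1.333)
B = 1669/1183 ≈ 1.411 → root-2 (1.414)
C = 1876/1055 ≈ 1.778 → 16:9 (1.778)
D = 2427/1460 ≈ 1.662 → 5:3 (1.667)

A=4:3, B=root-2, C=16:9, D=5:3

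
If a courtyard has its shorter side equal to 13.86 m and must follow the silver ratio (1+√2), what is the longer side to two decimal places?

33.46 m

silver ratio ≈ 2.41421.
Longer side = 13.86 × 2.41421 ≈ 33.4610 → 33.46 m.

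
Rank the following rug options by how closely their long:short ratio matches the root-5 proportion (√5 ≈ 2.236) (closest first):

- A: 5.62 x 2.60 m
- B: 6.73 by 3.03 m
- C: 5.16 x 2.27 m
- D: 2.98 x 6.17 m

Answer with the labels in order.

A: 5.62/2.60 ≈ 2.162 → |2.162 − 2.236| = 0.074
B: 6.73/3.03 ≈ 2.221 → |2.221 − 2.236| = 0.015
C: 5.16/2.27 ≈ 2.273 → |2.273 − 2.236| = 0.037
D: 6.17/2.98 ≈ 2.070 → |2.070 − 2.236| = 0.166

B, C, A, D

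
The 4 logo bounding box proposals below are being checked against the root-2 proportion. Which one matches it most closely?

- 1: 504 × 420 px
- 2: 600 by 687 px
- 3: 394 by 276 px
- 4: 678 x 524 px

3

Target root-2 ≈ 1.414.
1: 1.200 (Δ0.214)  2: 1.145 (Δ0.269)  3: 1.428 (Δ0.014)  4: 1.294 (Δ0.120)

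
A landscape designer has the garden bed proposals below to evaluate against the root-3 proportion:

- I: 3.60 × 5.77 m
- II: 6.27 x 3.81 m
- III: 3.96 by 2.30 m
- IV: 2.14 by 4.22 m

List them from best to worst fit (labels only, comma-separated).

III, II, I, IV

Ratios: I = 5.77 / 3.60 ≈ 1.603; II = 6.27 / 3.81 ≈ 1.646; III = 3.96 / 2.30 ≈ 1.722; IV = 4.22 / 2.14 ≈ 1.972.
|Δ from 1.732|: I 0.129; II 0.086; III 0.010; IV 0.240.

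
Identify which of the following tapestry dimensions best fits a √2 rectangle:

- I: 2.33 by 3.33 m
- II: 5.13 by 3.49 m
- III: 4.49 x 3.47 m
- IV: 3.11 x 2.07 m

I

Target root-2 ≈ 1.414.
I: 1.429 (Δ0.015)  II: 1.470 (Δ0.056)  III: 1.294 (Δ0.120)  IV: 1.502 (Δ0.088)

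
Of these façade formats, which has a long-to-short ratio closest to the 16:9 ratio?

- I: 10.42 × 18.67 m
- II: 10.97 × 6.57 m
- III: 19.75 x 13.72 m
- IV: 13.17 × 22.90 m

Ratios (long/short): I ≈ 1.792; II ≈ 1.670; III ≈ 1.440; IV ≈ 1.739.
16:9 ≈ 1.778; option I is nearest (Δ 0.014).

I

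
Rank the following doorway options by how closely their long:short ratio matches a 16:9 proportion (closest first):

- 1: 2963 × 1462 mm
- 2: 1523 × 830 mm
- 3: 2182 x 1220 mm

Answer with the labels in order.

3, 2, 1

Ratios: 1 = 2963 / 1462 ≈ 2.027; 2 = 1523 / 830 ≈ 1.835; 3 = 2182 / 1220 ≈ 1.789.
|Δ from 1.778|: 1 0.249; 2 0.057; 3 0.011.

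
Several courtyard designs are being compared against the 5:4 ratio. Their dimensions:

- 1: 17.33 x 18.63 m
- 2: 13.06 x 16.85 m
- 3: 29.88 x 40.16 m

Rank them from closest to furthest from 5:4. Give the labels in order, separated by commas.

2, 3, 1

Ratios: 1 = 18.63 / 17.33 ≈ 1.075; 2 = 16.85 / 13.06 ≈ 1.290; 3 = 40.16 / 29.88 ≈ 1.344.
|Δ from 1.250|: 1 0.175; 2 0.040; 3 0.094.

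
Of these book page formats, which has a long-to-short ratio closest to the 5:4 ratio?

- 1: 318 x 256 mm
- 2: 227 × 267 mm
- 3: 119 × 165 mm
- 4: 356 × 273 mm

1

Ratios (long/short): 1 ≈ 1.242; 2 ≈ 1.176; 3 ≈ 1.387; 4 ≈ 1.304.
5:4 ≈ 1.250; option 1 is nearest (Δ 0.008).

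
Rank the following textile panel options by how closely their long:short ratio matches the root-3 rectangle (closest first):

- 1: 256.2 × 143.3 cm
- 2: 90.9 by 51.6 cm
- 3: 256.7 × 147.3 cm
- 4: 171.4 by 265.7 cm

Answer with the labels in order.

3, 2, 1, 4

Ratios: 1 = 256.2 / 143.3 ≈ 1.788; 2 = 90.9 / 51.6 ≈ 1.762; 3 = 256.7 / 147.3 ≈ 1.743; 4 = 265.7 / 171.4 ≈ 1.550.
|Δ from 1.732|: 1 0.056; 2 0.030; 3 0.011; 4 0.182.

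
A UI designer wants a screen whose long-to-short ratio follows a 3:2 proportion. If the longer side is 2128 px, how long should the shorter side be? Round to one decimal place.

3:2 = 1.50000.
Shorter side = 2128 ÷ 1.50000 ≈ 1418.667 → 1418.7 px.

1418.7 px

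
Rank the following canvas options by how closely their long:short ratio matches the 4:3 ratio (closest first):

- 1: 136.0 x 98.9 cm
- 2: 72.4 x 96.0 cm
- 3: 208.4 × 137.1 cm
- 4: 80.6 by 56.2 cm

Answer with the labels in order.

2, 1, 4, 3

1: 136.0/98.9 ≈ 1.375 → |1.375 − 1.333| = 0.042
2: 96.0/72.4 ≈ 1.326 → |1.326 − 1.333| = 0.007
3: 208.4/137.1 ≈ 1.520 → |1.520 − 1.333| = 0.187
4: 80.6/56.2 ≈ 1.434 → |1.434 − 1.333| = 0.101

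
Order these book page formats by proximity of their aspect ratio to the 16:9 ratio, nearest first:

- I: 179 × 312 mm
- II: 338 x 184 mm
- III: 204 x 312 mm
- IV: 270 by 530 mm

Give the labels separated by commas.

Ratios: I = 312 / 179 ≈ 1.743; II = 338 / 184 ≈ 1.837; III = 312 / 204 ≈ 1.529; IV = 530 / 270 ≈ 1.963.
|Δ from 1.778|: I 0.035; II 0.059; III 0.249; IV 0.185.

I, II, IV, III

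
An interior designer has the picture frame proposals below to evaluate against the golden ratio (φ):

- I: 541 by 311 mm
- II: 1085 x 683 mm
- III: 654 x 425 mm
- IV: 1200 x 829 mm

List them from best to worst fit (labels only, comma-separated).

Ratios: I = 541 / 311 ≈ 1.740; II = 1085 / 683 ≈ 1.589; III = 654 / 425 ≈ 1.539; IV = 1200 / 829 ≈ 1.448.
|Δ from 1.618|: I 0.122; II 0.029; III 0.079; IV 0.170.

II, III, I, IV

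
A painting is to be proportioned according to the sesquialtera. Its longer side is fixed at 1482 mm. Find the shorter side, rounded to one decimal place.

3:2 = 1.50000.
Shorter side = 1482 ÷ 1.50000 ≈ 988.000 → 988.0 mm.

988.0 mm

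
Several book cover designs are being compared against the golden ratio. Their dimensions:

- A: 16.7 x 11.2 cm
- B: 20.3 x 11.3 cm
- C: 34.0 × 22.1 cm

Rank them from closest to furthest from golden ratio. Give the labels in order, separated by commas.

Ratios: A = 16.7 / 11.2 ≈ 1.491; B = 20.3 / 11.3 ≈ 1.796; C = 34.0 / 22.1 ≈ 1.538.
|Δ from 1.618|: A 0.127; B 0.178; C 0.080.

C, A, B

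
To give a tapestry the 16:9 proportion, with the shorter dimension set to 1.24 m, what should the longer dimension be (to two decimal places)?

2.20 m

16:9 ≈ 1.77778.
Longer side = 1.24 × 1.77778 ≈ 2.2044 → 2.20 m.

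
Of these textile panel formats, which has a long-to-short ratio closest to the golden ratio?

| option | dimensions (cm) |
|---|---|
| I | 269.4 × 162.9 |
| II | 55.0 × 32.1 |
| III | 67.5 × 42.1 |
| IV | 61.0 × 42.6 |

Ratios (long/short): I ≈ 1.654; II ≈ 1.713; III ≈ 1.603; IV ≈ 1.432.
golden ratio ≈ 1.618; option III is nearest (Δ 0.015).

III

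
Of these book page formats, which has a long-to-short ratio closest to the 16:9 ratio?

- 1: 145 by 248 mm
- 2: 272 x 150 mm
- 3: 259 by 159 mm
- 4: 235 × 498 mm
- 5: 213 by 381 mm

Ratios (long/short): 1 ≈ 1.710; 2 ≈ 1.813; 3 ≈ 1.629; 4 ≈ 2.119; 5 ≈ 1.789.
16:9 ≈ 1.778; option 5 is nearest (Δ 0.011).

5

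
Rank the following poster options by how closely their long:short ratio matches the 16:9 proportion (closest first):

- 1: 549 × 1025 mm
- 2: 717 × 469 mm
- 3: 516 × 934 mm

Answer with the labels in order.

3, 1, 2

1: 1025/549 ≈ 1.867 → |1.867 − 1.778| = 0.089
2: 717/469 ≈ 1.529 → |1.529 − 1.778| = 0.249
3: 934/516 ≈ 1.810 → |1.810 − 1.778| = 0.032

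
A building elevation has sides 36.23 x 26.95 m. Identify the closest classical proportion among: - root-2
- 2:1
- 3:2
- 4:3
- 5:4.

4:3

Ratio = 36.23 / 26.95 ≈ 1.344.
Distances: root-2 1.414 (Δ 0.070); 2:1 2.000 (Δ 0.656); 3:2 1.500 (Δ 0.156); 4:3 1.333 (Δ 0.011); 5:4 1.250 (Δ 0.094).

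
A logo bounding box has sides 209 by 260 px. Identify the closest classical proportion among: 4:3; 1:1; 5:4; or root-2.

260/209 ≈ 1.244. Nearest candidates are 5:4 (1.250, off by 0.006) and 4:3 (1.333, off by 0.089).

5:4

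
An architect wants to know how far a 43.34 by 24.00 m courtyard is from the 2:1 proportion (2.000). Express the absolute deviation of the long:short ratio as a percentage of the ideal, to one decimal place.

Ratio = 43.34 / 24.00 ≈ 1.8058.
Ideal 2:1 = 2.0000. |1.8058 − 2.0000| / 2.0000 ≈ 9.71% → 9.7%.

9.7%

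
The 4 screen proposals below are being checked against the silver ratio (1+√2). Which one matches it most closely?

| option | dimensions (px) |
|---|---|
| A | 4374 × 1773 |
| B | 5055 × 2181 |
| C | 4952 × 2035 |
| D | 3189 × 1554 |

Target silver ratio ≈ 2.414.
A: 2.467 (Δ0.053)  B: 2.318 (Δ0.096)  C: 2.433 (Δ0.019)  D: 2.052 (Δ0.362)

C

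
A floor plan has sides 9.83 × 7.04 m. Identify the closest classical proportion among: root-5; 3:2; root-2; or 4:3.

Ratio = 9.83 / 7.04 ≈ 1.396.
Distances: root-5 2.236 (Δ 0.840); 3:2 1.500 (Δ 0.104); root-2 1.414 (Δ 0.018); 4:3 1.333 (Δ 0.063).

root-2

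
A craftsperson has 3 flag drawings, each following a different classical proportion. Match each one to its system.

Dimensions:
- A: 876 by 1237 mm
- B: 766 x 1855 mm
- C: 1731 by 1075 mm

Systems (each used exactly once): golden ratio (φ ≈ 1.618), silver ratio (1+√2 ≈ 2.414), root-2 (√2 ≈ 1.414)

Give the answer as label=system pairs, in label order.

Ratios: A ≈ 1.412; B ≈ 2.422; C ≈ 1.610.
Targets: golden ratio ≈ 1.618; silver ratio ≈ 2.414; root-2 ≈ 1.414.

A=root-2, B=silver ratio, C=golden ratio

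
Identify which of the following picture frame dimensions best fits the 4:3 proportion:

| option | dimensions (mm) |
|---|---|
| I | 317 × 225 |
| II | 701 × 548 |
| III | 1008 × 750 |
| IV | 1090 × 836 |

III

Target 4:3 ≈ 1.333.
I: 1.409 (Δ0.076)  II: 1.279 (Δ0.054)  III: 1.344 (Δ0.011)  IV: 1.304 (Δ0.029)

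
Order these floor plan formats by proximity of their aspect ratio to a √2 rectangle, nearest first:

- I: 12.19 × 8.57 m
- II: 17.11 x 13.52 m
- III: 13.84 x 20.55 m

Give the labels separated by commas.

Ratios: I = 12.19 / 8.57 ≈ 1.422; II = 17.11 / 13.52 ≈ 1.266; III = 20.55 / 13.84 ≈ 1.485.
|Δ from 1.414|: I 0.008; II 0.148; III 0.071.

I, III, II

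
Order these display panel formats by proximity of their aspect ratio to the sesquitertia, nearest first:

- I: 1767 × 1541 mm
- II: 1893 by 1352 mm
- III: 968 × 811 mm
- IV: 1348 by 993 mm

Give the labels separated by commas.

Ratios: I = 1767 / 1541 ≈ 1.147; II = 1893 / 1352 ≈ 1.400; III = 968 / 811 ≈ 1.194; IV = 1348 / 993 ≈ 1.358.
|Δ from 1.333|: I 0.186; II 0.067; III 0.139; IV 0.025.

IV, II, III, I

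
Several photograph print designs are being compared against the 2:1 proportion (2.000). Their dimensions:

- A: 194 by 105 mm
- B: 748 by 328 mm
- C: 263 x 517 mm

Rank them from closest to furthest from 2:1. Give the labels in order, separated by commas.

Ratios: A = 194 / 105 ≈ 1.848; B = 748 / 328 ≈ 2.280; C = 517 / 263 ≈ 1.966.
|Δ from 2.000|: A 0.152; B 0.280; C 0.034.

C, A, B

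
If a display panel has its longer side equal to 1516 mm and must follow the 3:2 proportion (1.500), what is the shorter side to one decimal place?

3:2 = 1.50000.
Shorter side = 1516 ÷ 1.50000 ≈ 1010.667 → 1010.7 mm.

1010.7 mm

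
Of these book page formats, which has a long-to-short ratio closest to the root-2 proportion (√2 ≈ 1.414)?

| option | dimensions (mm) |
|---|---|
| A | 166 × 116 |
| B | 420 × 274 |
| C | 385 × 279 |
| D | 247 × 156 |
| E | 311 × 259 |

A

Target root-2 ≈ 1.414.
A: 1.431 (Δ0.017)  B: 1.533 (Δ0.119)  C: 1.380 (Δ0.034)  D: 1.583 (Δ0.169)  E: 1.201 (Δ0.213)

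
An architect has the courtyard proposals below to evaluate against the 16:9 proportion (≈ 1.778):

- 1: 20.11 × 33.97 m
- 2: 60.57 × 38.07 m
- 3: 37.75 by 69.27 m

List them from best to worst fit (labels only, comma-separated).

3, 1, 2

1: 33.97/20.11 ≈ 1.689 → |1.689 − 1.778| = 0.089
2: 60.57/38.07 ≈ 1.591 → |1.591 − 1.778| = 0.187
3: 69.27/37.75 ≈ 1.835 → |1.835 − 1.778| = 0.057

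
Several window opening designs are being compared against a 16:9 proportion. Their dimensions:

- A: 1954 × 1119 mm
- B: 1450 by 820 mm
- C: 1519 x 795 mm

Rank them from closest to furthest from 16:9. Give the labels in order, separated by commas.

A: 1954/1119 ≈ 1.746 → |1.746 − 1.778| = 0.032
B: 1450/820 ≈ 1.768 → |1.768 − 1.778| = 0.010
C: 1519/795 ≈ 1.911 → |1.911 − 1.778| = 0.133

B, A, C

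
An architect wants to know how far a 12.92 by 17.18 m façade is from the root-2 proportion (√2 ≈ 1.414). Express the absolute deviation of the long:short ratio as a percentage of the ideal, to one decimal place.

6.0%

Ratio = 17.18 / 12.92 ≈ 1.3297.
Ideal root-2 ≈ 1.4142. |1.3297 − 1.4142| / 1.4142 ≈ 5.98% → 6.0%.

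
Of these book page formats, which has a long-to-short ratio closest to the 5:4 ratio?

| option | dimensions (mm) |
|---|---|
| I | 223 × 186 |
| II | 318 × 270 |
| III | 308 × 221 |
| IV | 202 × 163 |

IV

Ratios (long/short): I ≈ 1.199; II ≈ 1.178; III ≈ 1.394; IV ≈ 1.239.
5:4 ≈ 1.250; option IV is nearest (Δ 0.011).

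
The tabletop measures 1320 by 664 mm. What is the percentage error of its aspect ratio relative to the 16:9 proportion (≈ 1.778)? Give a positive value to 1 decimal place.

Ratio = 1320 / 664 ≈ 1.9880.
Ideal 16:9 ≈ 1.7778. |1.9880 − 1.7778| / 1.7778 ≈ 11.82% → 11.8%.

11.8%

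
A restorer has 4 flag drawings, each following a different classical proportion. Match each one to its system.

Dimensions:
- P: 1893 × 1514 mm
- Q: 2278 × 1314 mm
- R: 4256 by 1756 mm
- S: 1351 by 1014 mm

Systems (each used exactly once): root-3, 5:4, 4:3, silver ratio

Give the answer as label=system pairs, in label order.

P = 1893/1514 ≈ 1.250 → 5:4 (1.250)
Q = 2278/1314 ≈ 1.734 → root-3 (1.732)
R = 4256/1756 ≈ 2.424 → silver ratio (2.414)
S = 1351/1014 ≈ 1.332 → 4:3 (1.333)

P=5:4, Q=root-3, R=silver ratio, S=4:3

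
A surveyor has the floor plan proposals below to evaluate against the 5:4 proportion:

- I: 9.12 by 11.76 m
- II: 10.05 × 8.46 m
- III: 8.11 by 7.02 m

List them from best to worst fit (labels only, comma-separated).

I, II, III

Ratios: I = 11.76 / 9.12 ≈ 1.289; II = 10.05 / 8.46 ≈ 1.188; III = 8.11 / 7.02 ≈ 1.155.
|Δ from 1.250|: I 0.039; II 0.062; III 0.095.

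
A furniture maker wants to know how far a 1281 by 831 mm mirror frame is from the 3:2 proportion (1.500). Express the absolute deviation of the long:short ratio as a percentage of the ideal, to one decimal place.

Ratio = 1281 / 831 ≈ 1.5415.
Ideal 3:2 = 1.5000. |1.5415 − 1.5000| / 1.5000 ≈ 2.77% → 2.8%.

2.8%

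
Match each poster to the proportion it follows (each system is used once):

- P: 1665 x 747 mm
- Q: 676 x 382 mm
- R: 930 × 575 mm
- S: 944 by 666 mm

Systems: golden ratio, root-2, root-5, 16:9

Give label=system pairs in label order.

P = 1665/747 ≈ 2.229 → root-5 (2.236)
Q = 676/382 ≈ 1.770 → 16:9 (1.778)
R = 930/575 ≈ 1.617 → golden ratio (1.618)
S = 944/666 ≈ 1.417 → root-2 (1.414)

P=root-5, Q=16:9, R=golden ratio, S=root-2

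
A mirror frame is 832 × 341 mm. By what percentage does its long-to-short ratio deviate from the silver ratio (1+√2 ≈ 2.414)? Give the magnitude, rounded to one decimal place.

1.1%

Ratio = 832 / 341 ≈ 2.4399.
Ideal silver ratio ≈ 2.4142. |2.4399 − 2.4142| / 2.4142 ≈ 1.06% → 1.1%.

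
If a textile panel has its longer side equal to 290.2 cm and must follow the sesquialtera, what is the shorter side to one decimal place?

193.5 cm

3:2 = 1.50000.
Shorter side = 290.2 ÷ 1.50000 ≈ 193.467 → 193.5 cm.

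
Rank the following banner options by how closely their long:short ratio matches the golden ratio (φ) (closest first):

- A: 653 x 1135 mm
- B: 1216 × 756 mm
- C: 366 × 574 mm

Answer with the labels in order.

A: 1135/653 ≈ 1.738 → |1.738 − 1.618| = 0.120
B: 1216/756 ≈ 1.608 → |1.608 − 1.618| = 0.010
C: 574/366 ≈ 1.568 → |1.568 − 1.618| = 0.050

B, C, A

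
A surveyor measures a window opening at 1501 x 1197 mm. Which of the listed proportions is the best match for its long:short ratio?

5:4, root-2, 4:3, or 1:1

5:4

Ratio = 1501 / 1197 ≈ 1.254.
Distances: 5:4 1.250 (Δ 0.004); root-2 1.414 (Δ 0.160); 4:3 1.333 (Δ 0.079); 1:1 1.000 (Δ 0.254).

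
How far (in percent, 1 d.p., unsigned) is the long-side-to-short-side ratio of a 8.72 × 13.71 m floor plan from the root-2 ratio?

Ratio = 13.71 / 8.72 ≈ 1.5722.
Ideal root-2 ≈ 1.4142. |1.5722 − 1.4142| / 1.4142 ≈ 11.17% → 11.2%.

11.2%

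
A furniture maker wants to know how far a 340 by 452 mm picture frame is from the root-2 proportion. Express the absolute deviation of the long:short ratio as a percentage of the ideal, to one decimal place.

6.0%

Ratio = 452 / 340 ≈ 1.3294.
Ideal root-2 ≈ 1.4142. |1.3294 − 1.4142| / 1.4142 ≈ 6.00% → 6.0%.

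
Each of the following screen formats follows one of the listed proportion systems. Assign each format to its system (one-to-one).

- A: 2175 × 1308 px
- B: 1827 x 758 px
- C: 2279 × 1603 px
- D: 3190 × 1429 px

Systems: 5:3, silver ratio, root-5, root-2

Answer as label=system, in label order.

Ratios: A ≈ 1.663; B ≈ 2.410; C ≈ 1.422; D ≈ 2.232.
Targets: 5:3 ≈ 1.667; silver ratio ≈ 2.414; root-5 ≈ 2.236; root-2 ≈ 1.414.

A=5:3, B=silver ratio, C=root-2, D=root-5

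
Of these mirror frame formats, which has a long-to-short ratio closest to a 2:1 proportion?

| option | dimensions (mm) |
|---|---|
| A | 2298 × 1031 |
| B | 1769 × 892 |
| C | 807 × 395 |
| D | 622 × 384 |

Target 2:1 ≈ 2.000.
A: 2.229 (Δ0.229)  B: 1.983 (Δ0.017)  C: 2.043 (Δ0.043)  D: 1.620 (Δ0.380)

B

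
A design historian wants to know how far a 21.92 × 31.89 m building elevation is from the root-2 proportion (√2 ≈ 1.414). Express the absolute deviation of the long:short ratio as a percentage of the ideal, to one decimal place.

Ratio = 31.89 / 21.92 ≈ 1.4548.
Ideal root-2 ≈ 1.4142. |1.4548 − 1.4142| / 1.4142 ≈ 2.87% → 2.9%.

2.9%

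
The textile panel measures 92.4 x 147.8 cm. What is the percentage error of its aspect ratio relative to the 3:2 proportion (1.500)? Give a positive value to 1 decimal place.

Ratio = 147.8 / 92.4 ≈ 1.5996.
Ideal 3:2 = 1.5000. |1.5996 − 1.5000| / 1.5000 ≈ 6.64% → 6.6%.

6.6%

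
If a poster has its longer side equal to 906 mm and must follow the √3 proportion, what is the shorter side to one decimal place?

root-3 ≈ 1.73205.
Shorter side = 906 ÷ 1.73205 ≈ 523.080 → 523.1 mm.

523.1 mm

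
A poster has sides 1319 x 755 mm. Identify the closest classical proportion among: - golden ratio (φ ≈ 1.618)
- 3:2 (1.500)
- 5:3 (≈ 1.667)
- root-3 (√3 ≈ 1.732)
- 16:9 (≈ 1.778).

root-3

Ratio = 1319 / 755 ≈ 1.747.
Distances: golden ratio 1.618 (Δ 0.129); 3:2 1.500 (Δ 0.247); 5:3 1.667 (Δ 0.080); root-3 1.732 (Δ 0.015); 16:9 1.778 (Δ 0.031).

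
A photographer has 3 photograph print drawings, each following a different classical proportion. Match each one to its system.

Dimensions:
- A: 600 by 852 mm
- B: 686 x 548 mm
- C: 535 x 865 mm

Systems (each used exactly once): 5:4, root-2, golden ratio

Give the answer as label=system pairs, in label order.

A = 852/600 ≈ 1.420 → root-2 (1.414)
B = 686/548 ≈ 1.252 → 5:4 (1.250)
C = 865/535 ≈ 1.617 → golden ratio (1.618)

A=root-2, B=5:4, C=golden ratio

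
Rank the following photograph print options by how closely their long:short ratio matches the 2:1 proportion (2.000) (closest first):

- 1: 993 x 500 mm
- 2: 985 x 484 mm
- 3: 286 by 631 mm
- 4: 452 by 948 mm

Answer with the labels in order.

1, 2, 4, 3

Ratios: 1 = 993 / 500 ≈ 1.986; 2 = 985 / 484 ≈ 2.035; 3 = 631 / 286 ≈ 2.206; 4 = 948 / 452 ≈ 2.097.
|Δ from 2.000|: 1 0.014; 2 0.035; 3 0.206; 4 0.097.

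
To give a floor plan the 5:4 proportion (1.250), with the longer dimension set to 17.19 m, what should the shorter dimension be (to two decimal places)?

5:4 = 1.25000.
Shorter side = 17.19 ÷ 1.25000 ≈ 13.7520 → 13.75 m.

13.75 m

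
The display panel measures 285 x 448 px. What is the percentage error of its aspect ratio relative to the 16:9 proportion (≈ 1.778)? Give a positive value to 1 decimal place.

11.6%

Ratio = 448 / 285 ≈ 1.5719.
Ideal 16:9 ≈ 1.7778. |1.5719 − 1.7778| / 1.7778 ≈ 11.58% → 11.6%.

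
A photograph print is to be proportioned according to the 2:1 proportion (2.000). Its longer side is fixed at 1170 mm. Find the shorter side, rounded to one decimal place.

585.0 mm

2:1 = 2.00000.
Shorter side = 1170 ÷ 2.00000 ≈ 585.000 → 585.0 mm.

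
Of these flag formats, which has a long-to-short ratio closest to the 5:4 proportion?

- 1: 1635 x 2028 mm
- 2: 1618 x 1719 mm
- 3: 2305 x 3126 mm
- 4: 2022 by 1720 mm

1

Target 5:4 ≈ 1.250.
1: 1.240 (Δ0.010)  2: 1.062 (Δ0.188)  3: 1.356 (Δ0.106)  4: 1.176 (Δ0.074)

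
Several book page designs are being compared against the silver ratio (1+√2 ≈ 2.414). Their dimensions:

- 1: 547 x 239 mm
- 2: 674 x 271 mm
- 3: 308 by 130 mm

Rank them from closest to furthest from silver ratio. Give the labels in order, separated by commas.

1: 547/239 ≈ 2.289 → |2.289 − 2.414| = 0.125
2: 674/271 ≈ 2.487 → |2.487 − 2.414| = 0.073
3: 308/130 ≈ 2.369 → |2.369 − 2.414| = 0.045

3, 2, 1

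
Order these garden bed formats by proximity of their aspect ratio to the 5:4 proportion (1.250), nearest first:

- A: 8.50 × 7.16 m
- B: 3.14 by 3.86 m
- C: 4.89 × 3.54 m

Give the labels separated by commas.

Ratios: A = 8.50 / 7.16 ≈ 1.187; B = 3.86 / 3.14 ≈ 1.229; C = 4.89 / 3.54 ≈ 1.381.
|Δ from 1.250|: A 0.063; B 0.021; C 0.131.

B, A, C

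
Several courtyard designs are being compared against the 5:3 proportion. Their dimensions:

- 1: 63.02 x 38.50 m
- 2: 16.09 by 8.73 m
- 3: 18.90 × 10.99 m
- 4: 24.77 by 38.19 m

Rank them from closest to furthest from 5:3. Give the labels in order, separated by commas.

Ratios: 1 = 63.02 / 38.50 ≈ 1.637; 2 = 16.09 / 8.73 ≈ 1.843; 3 = 18.90 / 10.99 ≈ 1.720; 4 = 38.19 / 24.77 ≈ 1.542.
|Δ from 1.667|: 1 0.030; 2 0.176; 3 0.053; 4 0.125.

1, 3, 4, 2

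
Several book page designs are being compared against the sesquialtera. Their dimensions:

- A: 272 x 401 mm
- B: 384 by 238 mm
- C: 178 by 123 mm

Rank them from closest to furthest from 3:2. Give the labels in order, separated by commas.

A, C, B

A: 401/272 ≈ 1.474 → |1.474 − 1.500| = 0.026
B: 384/238 ≈ 1.613 → |1.613 − 1.500| = 0.113
C: 178/123 ≈ 1.447 → |1.447 − 1.500| = 0.053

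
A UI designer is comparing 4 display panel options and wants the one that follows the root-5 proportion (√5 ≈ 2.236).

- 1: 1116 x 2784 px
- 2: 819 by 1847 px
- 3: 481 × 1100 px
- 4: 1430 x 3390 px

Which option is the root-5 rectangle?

Target root-5 ≈ 2.236.
1: 2.495 (Δ0.259)  2: 2.255 (Δ0.019)  3: 2.287 (Δ0.051)  4: 2.371 (Δ0.135)

2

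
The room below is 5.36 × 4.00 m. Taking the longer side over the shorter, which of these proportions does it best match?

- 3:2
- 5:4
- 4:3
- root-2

4:3

5.36/4.00 ≈ 1.340. Nearest candidates are 4:3 (1.333, off by 0.007) and root-2 (1.414, off by 0.074).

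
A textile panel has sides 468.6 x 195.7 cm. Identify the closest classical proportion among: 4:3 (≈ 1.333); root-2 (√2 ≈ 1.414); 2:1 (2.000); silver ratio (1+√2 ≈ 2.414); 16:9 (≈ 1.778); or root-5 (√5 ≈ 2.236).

silver ratio

468.6/195.7 ≈ 2.394. Nearest candidates are silver ratio (2.414, off by 0.020) and root-5 (2.236, off by 0.158).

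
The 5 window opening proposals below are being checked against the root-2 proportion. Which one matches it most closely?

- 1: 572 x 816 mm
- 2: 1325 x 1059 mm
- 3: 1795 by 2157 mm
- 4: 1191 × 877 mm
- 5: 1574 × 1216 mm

1

Ratios (long/short): 1 ≈ 1.427; 2 ≈ 1.251; 3 ≈ 1.202; 4 ≈ 1.358; 5 ≈ 1.294.
root-2 ≈ 1.414; option 1 is nearest (Δ 0.013).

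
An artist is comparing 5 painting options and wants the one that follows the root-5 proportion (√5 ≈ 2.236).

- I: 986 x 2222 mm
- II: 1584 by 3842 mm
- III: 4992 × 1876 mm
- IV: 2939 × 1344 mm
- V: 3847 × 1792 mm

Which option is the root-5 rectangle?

I

Target root-5 ≈ 2.236.
I: 2.254 (Δ0.018)  II: 2.426 (Δ0.190)  III: 2.661 (Δ0.425)  IV: 2.187 (Δ0.049)  V: 2.147 (Δ0.089)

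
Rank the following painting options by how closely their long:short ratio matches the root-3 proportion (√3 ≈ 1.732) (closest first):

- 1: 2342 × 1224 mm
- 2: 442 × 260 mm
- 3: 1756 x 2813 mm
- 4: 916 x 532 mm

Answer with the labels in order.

Ratios: 1 = 2342 / 1224 ≈ 1.913; 2 = 442 / 260 ≈ 1.700; 3 = 2813 / 1756 ≈ 1.602; 4 = 916 / 532 ≈ 1.722.
|Δ from 1.732|: 1 0.181; 2 0.032; 3 0.130; 4 0.010.

4, 2, 3, 1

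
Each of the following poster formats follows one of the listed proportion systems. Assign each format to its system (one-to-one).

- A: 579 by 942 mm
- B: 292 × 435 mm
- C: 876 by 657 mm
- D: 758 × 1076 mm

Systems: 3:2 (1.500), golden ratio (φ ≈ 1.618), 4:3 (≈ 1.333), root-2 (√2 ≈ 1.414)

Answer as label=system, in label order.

Ratios: A ≈ 1.627; B ≈ 1.490; C ≈ 1.333; D ≈ 1.420.
Targets: 3:2 ≈ 1.500; golden ratio ≈ 1.618; 4:3 ≈ 1.333; root-2 ≈ 1.414.

A=golden ratio, B=3:2, C=4:3, D=root-2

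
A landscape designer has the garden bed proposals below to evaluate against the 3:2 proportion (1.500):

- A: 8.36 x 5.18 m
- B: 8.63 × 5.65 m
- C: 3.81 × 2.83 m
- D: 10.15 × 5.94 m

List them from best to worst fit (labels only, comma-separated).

Ratios: A = 8.36 / 5.18 ≈ 1.614; B = 8.63 / 5.65 ≈ 1.527; C = 3.81 / 2.83 ≈ 1.346; D = 10.15 / 5.94 ≈ 1.709.
|Δ from 1.500|: A 0.114; B 0.027; C 0.154; D 0.209.

B, A, C, D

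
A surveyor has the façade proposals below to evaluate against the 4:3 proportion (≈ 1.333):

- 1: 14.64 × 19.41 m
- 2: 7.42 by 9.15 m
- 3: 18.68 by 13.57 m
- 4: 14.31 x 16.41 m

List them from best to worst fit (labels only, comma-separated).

1, 3, 2, 4

1: 19.41/14.64 ≈ 1.326 → |1.326 − 1.333| = 0.007
2: 9.15/7.42 ≈ 1.233 → |1.233 − 1.333| = 0.100
3: 18.68/13.57 ≈ 1.377 → |1.377 − 1.333| = 0.044
4: 16.41/14.31 ≈ 1.147 → |1.147 − 1.333| = 0.186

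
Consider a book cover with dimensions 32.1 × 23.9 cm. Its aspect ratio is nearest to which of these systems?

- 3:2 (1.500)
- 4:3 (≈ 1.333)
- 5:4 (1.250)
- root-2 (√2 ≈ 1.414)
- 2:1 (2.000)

4:3

Ratio = 32.1 / 23.9 ≈ 1.343.
Distances: 3:2 1.500 (Δ 0.157); 4:3 1.333 (Δ 0.010); 5:4 1.250 (Δ 0.093); root-2 1.414 (Δ 0.071); 2:1 2.000 (Δ 0.657).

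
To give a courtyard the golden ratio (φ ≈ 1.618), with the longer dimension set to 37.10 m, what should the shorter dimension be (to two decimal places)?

22.93 m

golden ratio ≈ 1.61803.
Shorter side = 37.10 ÷ 1.61803 ≈ 22.9291 → 22.93 m.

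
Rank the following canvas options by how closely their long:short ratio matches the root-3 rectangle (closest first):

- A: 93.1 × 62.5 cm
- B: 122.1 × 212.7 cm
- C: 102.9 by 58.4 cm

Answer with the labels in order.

B, C, A

A: 93.1/62.5 ≈ 1.490 → |1.490 − 1.732| = 0.242
B: 212.7/122.1 ≈ 1.742 → |1.742 − 1.732| = 0.010
C: 102.9/58.4 ≈ 1.762 → |1.762 − 1.732| = 0.030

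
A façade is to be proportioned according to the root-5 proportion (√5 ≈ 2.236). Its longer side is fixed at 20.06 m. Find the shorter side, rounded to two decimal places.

8.97 m

root-5 ≈ 2.23607.
Shorter side = 20.06 ÷ 2.23607 ≈ 8.9711 → 8.97 m.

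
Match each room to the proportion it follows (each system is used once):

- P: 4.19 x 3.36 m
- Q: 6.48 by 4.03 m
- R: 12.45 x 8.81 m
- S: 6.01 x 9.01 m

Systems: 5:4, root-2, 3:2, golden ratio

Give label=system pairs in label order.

P=5:4, Q=golden ratio, R=root-2, S=3:2

P = 4.19/3.36 ≈ 1.247 → 5:4 (1.250)
Q = 6.48/4.03 ≈ 1.608 → golden ratio (1.618)
R = 12.45/8.81 ≈ 1.413 → root-2 (1.414)
S = 9.01/6.01 ≈ 1.499 → 3:2 (1.500)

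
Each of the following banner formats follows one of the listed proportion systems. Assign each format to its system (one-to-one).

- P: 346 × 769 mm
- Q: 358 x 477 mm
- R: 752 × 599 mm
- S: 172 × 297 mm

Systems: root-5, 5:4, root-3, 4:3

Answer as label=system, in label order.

Ratios: P ≈ 2.223; Q ≈ 1.332; R ≈ 1.255; S ≈ 1.727.
Targets: root-5 ≈ 2.236; 5:4 ≈ 1.250; root-3 ≈ 1.732; 4:3 ≈ 1.333.

P=root-5, Q=4:3, R=5:4, S=root-3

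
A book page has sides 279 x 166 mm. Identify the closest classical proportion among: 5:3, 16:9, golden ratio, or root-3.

5:3

279/166 ≈ 1.681. Nearest candidates are 5:3 (1.667, off by 0.014) and root-3 (1.732, off by 0.051).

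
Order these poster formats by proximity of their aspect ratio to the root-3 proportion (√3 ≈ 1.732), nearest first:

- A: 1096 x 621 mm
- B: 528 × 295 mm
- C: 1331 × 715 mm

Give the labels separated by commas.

A, B, C

Ratios: A = 1096 / 621 ≈ 1.765; B = 528 / 295 ≈ 1.790; C = 1331 / 715 ≈ 1.862.
|Δ from 1.732|: A 0.033; B 0.058; C 0.130.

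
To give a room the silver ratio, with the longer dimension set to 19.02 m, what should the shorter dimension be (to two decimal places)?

7.88 m

silver ratio ≈ 2.41421.
Shorter side = 19.02 ÷ 2.41421 ≈ 7.8784 → 7.88 m.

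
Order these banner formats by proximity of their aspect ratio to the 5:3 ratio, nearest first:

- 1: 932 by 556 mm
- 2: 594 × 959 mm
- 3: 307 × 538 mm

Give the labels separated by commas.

Ratios: 1 = 932 / 556 ≈ 1.676; 2 = 959 / 594 ≈ 1.614; 3 = 538 / 307 ≈ 1.752.
|Δ from 1.667|: 1 0.009; 2 0.053; 3 0.085.

1, 2, 3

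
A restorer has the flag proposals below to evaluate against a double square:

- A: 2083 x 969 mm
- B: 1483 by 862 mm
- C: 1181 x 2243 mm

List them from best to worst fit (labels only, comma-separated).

Ratios: A = 2083 / 969 ≈ 2.150; B = 1483 / 862 ≈ 1.720; C = 2243 / 1181 ≈ 1.899.
|Δ from 2.000|: A 0.150; B 0.280; C 0.101.

C, A, B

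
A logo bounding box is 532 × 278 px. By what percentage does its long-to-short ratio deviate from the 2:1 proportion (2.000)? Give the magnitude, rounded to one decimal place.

Ratio = 532 / 278 ≈ 1.9137.
Ideal 2:1 = 2.0000. |1.9137 − 2.0000| / 2.0000 ≈ 4.32% → 4.3%.

4.3%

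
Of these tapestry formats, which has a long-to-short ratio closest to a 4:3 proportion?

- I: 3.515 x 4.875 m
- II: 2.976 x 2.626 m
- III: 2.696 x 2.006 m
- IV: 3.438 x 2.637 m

Ratios (long/short): I ≈ 1.387; II ≈ 1.133; III ≈ 1.344; IV ≈ 1.304.
4:3 ≈ 1.333; option III is nearest (Δ 0.011).

III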